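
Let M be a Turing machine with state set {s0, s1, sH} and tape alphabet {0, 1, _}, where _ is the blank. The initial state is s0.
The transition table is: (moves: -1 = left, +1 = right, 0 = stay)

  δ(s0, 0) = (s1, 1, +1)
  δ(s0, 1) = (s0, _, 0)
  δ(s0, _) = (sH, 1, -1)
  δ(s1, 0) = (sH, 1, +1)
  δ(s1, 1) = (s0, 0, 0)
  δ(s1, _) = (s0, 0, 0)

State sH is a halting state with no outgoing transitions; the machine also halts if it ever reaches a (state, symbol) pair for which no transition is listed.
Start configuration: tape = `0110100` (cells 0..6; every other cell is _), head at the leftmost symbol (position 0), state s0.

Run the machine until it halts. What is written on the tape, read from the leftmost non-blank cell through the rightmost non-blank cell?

s0 | [0]110100   read 0 → write 1, move +1, go to s1
s1 | 1[1]10100   read 1 → write 0, move 0, go to s0
s0 | 1[0]10100   read 0 → write 1, move +1, go to s1
s1 | 11[1]0100   read 1 → write 0, move 0, go to s0
s0 | 11[0]0100   read 0 → write 1, move +1, go to s1
s1 | 111[0]100   read 0 → write 1, move +1, go to sH
sH | 1111[1]00
The non-blank tape span at halt is 1111100.

1111100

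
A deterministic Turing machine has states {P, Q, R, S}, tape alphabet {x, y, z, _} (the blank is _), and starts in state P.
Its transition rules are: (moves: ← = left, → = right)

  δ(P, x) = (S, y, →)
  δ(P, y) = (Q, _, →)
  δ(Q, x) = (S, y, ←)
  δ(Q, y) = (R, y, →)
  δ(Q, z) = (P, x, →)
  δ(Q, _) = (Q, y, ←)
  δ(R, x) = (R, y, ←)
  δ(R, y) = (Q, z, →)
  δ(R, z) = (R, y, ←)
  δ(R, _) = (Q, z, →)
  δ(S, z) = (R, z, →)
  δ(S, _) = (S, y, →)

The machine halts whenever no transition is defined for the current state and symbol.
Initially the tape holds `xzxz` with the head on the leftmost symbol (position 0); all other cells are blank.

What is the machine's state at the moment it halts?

P | [x]zxz_   read x → write y, move →, go to S
S | y[z]xz_   read z → write z, move →, go to R
R | yz[x]z_   read x → write y, move ←, go to R
R | y[z]yz_   read z → write y, move ←, go to R
R | [y]yyz_   read y → write z, move →, go to Q
Q | z[y]yz_   read y → write y, move →, go to R
R | zy[y]z_   read y → write z, move →, go to Q
Q | zyz[z]_   read z → write x, move →, go to P
P | zyzx[_]
No transition is defined for (P, _); M halts in state P.

P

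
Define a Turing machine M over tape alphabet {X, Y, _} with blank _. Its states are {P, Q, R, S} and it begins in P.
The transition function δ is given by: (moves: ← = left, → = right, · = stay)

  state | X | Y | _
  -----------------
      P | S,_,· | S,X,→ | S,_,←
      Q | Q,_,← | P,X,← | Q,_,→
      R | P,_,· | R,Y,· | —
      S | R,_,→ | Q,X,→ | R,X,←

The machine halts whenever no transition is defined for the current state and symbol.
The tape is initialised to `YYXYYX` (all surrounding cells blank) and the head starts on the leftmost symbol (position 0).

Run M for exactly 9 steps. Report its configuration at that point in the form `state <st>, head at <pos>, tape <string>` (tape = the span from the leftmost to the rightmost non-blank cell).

state Q, head at 3, tape YYX

P | _[Y]YXYYX   read Y → write X, move →, go to S
S | _X[Y]XYYX   read Y → write X, move →, go to Q
Q | _XX[X]YYX   read X → write _, move ←, go to Q
Q | _X[X]_YYX   read X → write _, move ←, go to Q
Q | _[X]__YYX   read X → write _, move ←, go to Q
Q | [_]___YYX   read _ → write _, move →, go to Q
Q | _[_]__YYX   read _ → write _, move →, go to Q
Q | __[_]_YYX   read _ → write _, move →, go to Q
Q | ___[_]YYX   read _ → write _, move →, go to Q
Q | ____[Y]YX
After 9 steps: state Q, head at 3, tape YYX.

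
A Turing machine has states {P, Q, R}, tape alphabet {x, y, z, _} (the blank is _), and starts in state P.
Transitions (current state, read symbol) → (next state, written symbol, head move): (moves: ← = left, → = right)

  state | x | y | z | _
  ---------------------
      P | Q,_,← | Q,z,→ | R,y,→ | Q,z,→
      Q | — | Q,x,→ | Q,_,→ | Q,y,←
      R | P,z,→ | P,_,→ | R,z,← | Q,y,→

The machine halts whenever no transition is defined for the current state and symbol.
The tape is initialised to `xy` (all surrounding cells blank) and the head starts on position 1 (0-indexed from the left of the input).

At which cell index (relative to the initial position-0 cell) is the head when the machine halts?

state=P head=1 tape=x[y]__   (P,y)→(Q,z,→)
state=Q head=2 tape=xz[_]_   (Q,_)→(Q,y,←)
state=Q head=1 tape=x[z]y_   (Q,z)→(Q,_,→)
state=Q head=2 tape=x_[y]_   (Q,y)→(Q,x,→)
state=Q head=3 tape=x_x[_]   (Q,_)→(Q,y,←)
state=Q head=2 tape=x_[x]y
At halt the head is at cell 2.

2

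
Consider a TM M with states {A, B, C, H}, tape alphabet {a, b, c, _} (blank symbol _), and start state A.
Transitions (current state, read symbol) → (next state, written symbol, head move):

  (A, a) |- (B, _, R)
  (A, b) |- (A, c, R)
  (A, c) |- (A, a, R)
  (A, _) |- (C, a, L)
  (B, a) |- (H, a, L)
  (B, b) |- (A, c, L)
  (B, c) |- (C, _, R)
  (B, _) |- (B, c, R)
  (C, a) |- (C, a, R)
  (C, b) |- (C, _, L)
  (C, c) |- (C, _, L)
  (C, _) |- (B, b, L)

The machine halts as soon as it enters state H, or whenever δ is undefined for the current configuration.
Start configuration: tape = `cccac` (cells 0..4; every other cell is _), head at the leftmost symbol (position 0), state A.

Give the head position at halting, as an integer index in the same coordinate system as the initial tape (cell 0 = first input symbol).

5

state=A head=0 tape=[c]ccac___   (A,c)→(A,a,R)
state=A head=1 tape=a[c]cac___   (A,c)→(A,a,R)
state=A head=2 tape=aa[c]ac___   (A,c)→(A,a,R)
state=A head=3 tape=aaa[a]c___   (A,a)→(B,_,R)
state=B head=4 tape=aaa_[c]___   (B,c)→(C,_,R)
state=C head=5 tape=aaa__[_]__   (C,_)→(B,b,L)
state=B head=4 tape=aaa_[_]b__   (B,_)→(B,c,R)
state=B head=5 tape=aaa_c[b]__   (B,b)→(A,c,L)
state=A head=4 tape=aaa_[c]c__   (A,c)→(A,a,R)
state=A head=5 tape=aaa_a[c]__   (A,c)→(A,a,R)
state=A head=6 tape=aaa_aa[_]_   (A,_)→(C,a,L)
state=C head=5 tape=aaa_a[a]a_   (C,a)→(C,a,R)
state=C head=6 tape=aaa_aa[a]_   (C,a)→(C,a,R)
state=C head=7 tape=aaa_aaa[_]   (C,_)→(B,b,L)
state=B head=6 tape=aaa_aa[a]b   (B,a)→(H,a,L)
state=H head=5 tape=aaa_a[a]ab
At halt the head is at cell 5.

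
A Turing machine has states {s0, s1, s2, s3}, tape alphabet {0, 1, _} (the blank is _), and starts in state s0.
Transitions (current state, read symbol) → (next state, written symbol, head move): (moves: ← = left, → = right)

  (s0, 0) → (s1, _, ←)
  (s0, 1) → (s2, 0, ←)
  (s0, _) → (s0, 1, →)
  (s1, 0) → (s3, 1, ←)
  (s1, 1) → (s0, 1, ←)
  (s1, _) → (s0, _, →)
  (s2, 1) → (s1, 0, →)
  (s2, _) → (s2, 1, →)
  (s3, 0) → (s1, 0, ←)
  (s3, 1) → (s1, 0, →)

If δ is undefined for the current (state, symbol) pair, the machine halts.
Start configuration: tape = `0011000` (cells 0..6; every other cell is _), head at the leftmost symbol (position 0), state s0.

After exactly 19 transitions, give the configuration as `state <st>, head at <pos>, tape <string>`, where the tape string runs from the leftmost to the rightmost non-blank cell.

state s0, head at -1, tape 01_11000

s0 | __[0]011000   read 0 → write _, move ←, go to s1
s1 | _[_]_011000   read _ → write _, move →, go to s0
s0 | __[_]011000   read _ → write 1, move →, go to s0
s0 | __1[0]11000   read 0 → write _, move ←, go to s1
s1 | __[1]_11000   read 1 → write 1, move ←, go to s0
s0 | _[_]1_11000   read _ → write 1, move →, go to s0
s0 | _1[1]_11000   read 1 → write 0, move ←, go to s2
s2 | _[1]0_11000   read 1 → write 0, move →, go to s1
s1 | _0[0]_11000   read 0 → write 1, move ←, go to s3
s3 | _[0]1_11000   read 0 → write 0, move ←, go to s1
s1 | [_]01_11000   read _ → write _, move →, go to s0
s0 | _[0]1_11000   read 0 → write _, move ←, go to s1
s1 | [_]_1_11000   read _ → write _, move →, go to s0
s0 | _[_]1_11000   read _ → write 1, move →, go to s0
s0 | _1[1]_11000   read 1 → write 0, move ←, go to s2
s2 | _[1]0_11000   read 1 → write 0, move →, go to s1
s1 | _0[0]_11000   read 0 → write 1, move ←, go to s3
s3 | _[0]1_11000   read 0 → write 0, move ←, go to s1
s1 | [_]01_11000   read _ → write _, move →, go to s0
s0 | _[0]1_11000
After 19 steps: state s0, head at -1, tape 01_11000.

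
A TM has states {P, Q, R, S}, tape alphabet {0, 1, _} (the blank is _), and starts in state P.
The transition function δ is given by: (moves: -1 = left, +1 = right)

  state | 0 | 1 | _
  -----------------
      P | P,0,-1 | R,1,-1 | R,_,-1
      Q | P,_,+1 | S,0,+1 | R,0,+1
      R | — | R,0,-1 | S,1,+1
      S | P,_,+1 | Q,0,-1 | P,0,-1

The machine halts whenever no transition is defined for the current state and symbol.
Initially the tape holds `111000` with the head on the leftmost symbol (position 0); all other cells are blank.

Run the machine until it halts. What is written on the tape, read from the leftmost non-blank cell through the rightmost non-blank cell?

000_000

state=P head=0 tape=_[1]11000   (P,1)→(R,1,-1)
state=R head=-1 tape=[_]111000   (R,_)→(S,1,+1)
state=S head=0 tape=1[1]11000   (S,1)→(Q,0,-1)
state=Q head=-1 tape=[1]011000   (Q,1)→(S,0,+1)
state=S head=0 tape=0[0]11000   (S,0)→(P,_,+1)
state=P head=1 tape=0_[1]1000   (P,1)→(R,1,-1)
state=R head=0 tape=0[_]11000   (R,_)→(S,1,+1)
state=S head=1 tape=01[1]1000   (S,1)→(Q,0,-1)
state=Q head=0 tape=0[1]01000   (Q,1)→(S,0,+1)
state=S head=1 tape=00[0]1000   (S,0)→(P,_,+1)
state=P head=2 tape=00_[1]000   (P,1)→(R,1,-1)
state=R head=1 tape=00[_]1000   (R,_)→(S,1,+1)
state=S head=2 tape=001[1]000   (S,1)→(Q,0,-1)
state=Q head=1 tape=00[1]0000   (Q,1)→(S,0,+1)
state=S head=2 tape=000[0]000   (S,0)→(P,_,+1)
state=P head=3 tape=000_[0]00   (P,0)→(P,0,-1)
state=P head=2 tape=000[_]000   (P,_)→(R,_,-1)
state=R head=1 tape=00[0]_000
The non-blank tape span at halt is 000_000.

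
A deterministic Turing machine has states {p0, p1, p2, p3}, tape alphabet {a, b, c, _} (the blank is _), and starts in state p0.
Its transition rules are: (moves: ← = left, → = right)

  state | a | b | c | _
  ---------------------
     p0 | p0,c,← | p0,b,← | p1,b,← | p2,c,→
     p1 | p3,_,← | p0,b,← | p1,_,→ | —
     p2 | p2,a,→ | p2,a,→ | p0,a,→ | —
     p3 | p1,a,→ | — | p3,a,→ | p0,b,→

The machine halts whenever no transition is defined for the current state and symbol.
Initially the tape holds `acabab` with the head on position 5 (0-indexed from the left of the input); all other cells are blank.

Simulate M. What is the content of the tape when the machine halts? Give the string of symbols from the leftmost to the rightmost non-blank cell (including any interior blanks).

state=p0 head=5 tape=__acaba[b]   (p0,b)→(p0,b,←)
state=p0 head=4 tape=__acab[a]b   (p0,a)→(p0,c,←)
state=p0 head=3 tape=__aca[b]cb   (p0,b)→(p0,b,←)
state=p0 head=2 tape=__ac[a]bcb   (p0,a)→(p0,c,←)
state=p0 head=1 tape=__a[c]cbcb   (p0,c)→(p1,b,←)
state=p1 head=0 tape=__[a]bcbcb   (p1,a)→(p3,_,←)
state=p3 head=-1 tape=_[_]_bcbcb   (p3,_)→(p0,b,→)
state=p0 head=0 tape=_b[_]bcbcb   (p0,_)→(p2,c,→)
state=p2 head=1 tape=_bc[b]cbcb   (p2,b)→(p2,a,→)
state=p2 head=2 tape=_bca[c]bcb   (p2,c)→(p0,a,→)
state=p0 head=3 tape=_bcaa[b]cb   (p0,b)→(p0,b,←)
state=p0 head=2 tape=_bca[a]bcb   (p0,a)→(p0,c,←)
state=p0 head=1 tape=_bc[a]cbcb   (p0,a)→(p0,c,←)
state=p0 head=0 tape=_b[c]ccbcb   (p0,c)→(p1,b,←)
state=p1 head=-1 tape=_[b]bccbcb   (p1,b)→(p0,b,←)
state=p0 head=-2 tape=[_]bbccbcb   (p0,_)→(p2,c,→)
state=p2 head=-1 tape=c[b]bccbcb   (p2,b)→(p2,a,→)
state=p2 head=0 tape=ca[b]ccbcb   (p2,b)→(p2,a,→)
state=p2 head=1 tape=caa[c]cbcb   (p2,c)→(p0,a,→)
state=p0 head=2 tape=caaa[c]bcb   (p0,c)→(p1,b,←)
state=p1 head=1 tape=caa[a]bbcb   (p1,a)→(p3,_,←)
state=p3 head=0 tape=ca[a]_bbcb   (p3,a)→(p1,a,→)
state=p1 head=1 tape=caa[_]bbcb
The non-blank tape span at halt is caa_bbcb.

caa_bbcb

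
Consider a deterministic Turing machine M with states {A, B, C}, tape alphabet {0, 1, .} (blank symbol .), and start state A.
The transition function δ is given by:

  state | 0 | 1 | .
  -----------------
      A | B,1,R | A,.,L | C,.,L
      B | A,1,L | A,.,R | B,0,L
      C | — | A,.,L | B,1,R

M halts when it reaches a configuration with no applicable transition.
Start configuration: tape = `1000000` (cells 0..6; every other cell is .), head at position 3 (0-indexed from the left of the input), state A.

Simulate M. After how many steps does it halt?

14

state=A head=3 tape=100[0]000   (A,0)→(B,1,R)
state=B head=4 tape=1001[0]00   (B,0)→(A,1,L)
state=A head=3 tape=100[1]100   (A,1)→(A,.,L)
state=A head=2 tape=10[0].100   (A,0)→(B,1,R)
state=B head=3 tape=101[.]100   (B,.)→(B,0,L)
state=B head=2 tape=10[1]0100   (B,1)→(A,.,R)
state=A head=3 tape=10.[0]100   (A,0)→(B,1,R)
state=B head=4 tape=10.1[1]00   (B,1)→(A,.,R)
state=A head=5 tape=10.1.[0]0   (A,0)→(B,1,R)
state=B head=6 tape=10.1.1[0]   (B,0)→(A,1,L)
state=A head=5 tape=10.1.[1]1   (A,1)→(A,.,L)
state=A head=4 tape=10.1[.].1   (A,.)→(C,.,L)
state=C head=3 tape=10.[1]..1   (C,1)→(A,.,L)
state=A head=2 tape=10[.]...1   (A,.)→(C,.,L)
state=C head=1 tape=1[0]....1
M halts after 14 transitions.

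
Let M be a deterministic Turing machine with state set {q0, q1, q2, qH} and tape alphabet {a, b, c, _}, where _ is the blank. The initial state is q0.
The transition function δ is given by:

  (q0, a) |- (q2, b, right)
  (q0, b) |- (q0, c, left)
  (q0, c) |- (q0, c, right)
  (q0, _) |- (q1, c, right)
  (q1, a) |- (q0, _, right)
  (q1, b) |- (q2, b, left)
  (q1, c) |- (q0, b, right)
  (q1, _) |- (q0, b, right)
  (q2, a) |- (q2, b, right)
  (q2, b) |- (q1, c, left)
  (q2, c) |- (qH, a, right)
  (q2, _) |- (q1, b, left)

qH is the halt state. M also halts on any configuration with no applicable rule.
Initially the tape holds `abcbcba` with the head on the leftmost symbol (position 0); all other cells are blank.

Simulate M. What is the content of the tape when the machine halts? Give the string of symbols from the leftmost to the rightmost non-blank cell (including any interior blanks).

cbccccccabb

q0 | ___[a]bcbcba_   read a → write b, move right, go to q2
q2 | ___b[b]cbcba_   read b → write c, move left, go to q1
q1 | ___[b]ccbcba_   read b → write b, move left, go to q2
q2 | __[_]bccbcba_   read _ → write b, move left, go to q1
q1 | _[_]bbccbcba_   read _ → write b, move right, go to q0
q0 | _b[b]bccbcba_   read b → write c, move left, go to q0
q0 | _[b]cbccbcba_   read b → write c, move left, go to q0
q0 | [_]ccbccbcba_   read _ → write c, move right, go to q1
q1 | c[c]cbccbcba_   read c → write b, move right, go to q0
q0 | cb[c]bccbcba_   read c → write c, move right, go to q0
q0 | cbc[b]ccbcba_   read b → write c, move left, go to q0
q0 | cb[c]cccbcba_   read c → write c, move right, go to q0
q0 | cbc[c]ccbcba_   read c → write c, move right, go to q0
q0 | cbcc[c]cbcba_   read c → write c, move right, go to q0
q0 | cbccc[c]bcba_   read c → write c, move right, go to q0
q0 | cbcccc[b]cba_   read b → write c, move left, go to q0
q0 | cbccc[c]ccba_   read c → write c, move right, go to q0
q0 | cbcccc[c]cba_   read c → write c, move right, go to q0
q0 | cbccccc[c]ba_   read c → write c, move right, go to q0
q0 | cbcccccc[b]a_   read b → write c, move left, go to q0
q0 | cbccccc[c]ca_   read c → write c, move right, go to q0
q0 | cbcccccc[c]a_   read c → write c, move right, go to q0
q0 | cbccccccc[a]_   read a → write b, move right, go to q2
q2 | cbcccccccb[_]   read _ → write b, move left, go to q1
q1 | cbccccccc[b]b   read b → write b, move left, go to q2
q2 | cbcccccc[c]bb   read c → write a, move right, go to qH
qH | cbcccccca[b]b
The non-blank tape span at halt is cbccccccabb.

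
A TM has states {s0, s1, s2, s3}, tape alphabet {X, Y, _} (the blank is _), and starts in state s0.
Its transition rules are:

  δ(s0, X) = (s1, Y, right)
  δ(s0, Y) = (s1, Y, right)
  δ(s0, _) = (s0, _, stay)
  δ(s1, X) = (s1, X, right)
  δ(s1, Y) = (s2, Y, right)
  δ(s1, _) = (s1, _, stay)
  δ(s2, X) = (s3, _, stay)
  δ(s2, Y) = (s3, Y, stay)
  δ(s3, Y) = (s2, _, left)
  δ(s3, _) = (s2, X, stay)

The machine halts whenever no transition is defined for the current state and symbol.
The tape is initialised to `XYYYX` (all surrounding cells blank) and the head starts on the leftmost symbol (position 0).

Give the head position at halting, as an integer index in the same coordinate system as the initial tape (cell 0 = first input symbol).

state=s0 head=0 tape=_[X]YYYX   (s0,X)→(s1,Y,right)
state=s1 head=1 tape=_Y[Y]YYX   (s1,Y)→(s2,Y,right)
state=s2 head=2 tape=_YY[Y]YX   (s2,Y)→(s3,Y,stay)
state=s3 head=2 tape=_YY[Y]YX   (s3,Y)→(s2,_,left)
state=s2 head=1 tape=_Y[Y]_YX   (s2,Y)→(s3,Y,stay)
state=s3 head=1 tape=_Y[Y]_YX   (s3,Y)→(s2,_,left)
state=s2 head=0 tape=_[Y]__YX   (s2,Y)→(s3,Y,stay)
state=s3 head=0 tape=_[Y]__YX   (s3,Y)→(s2,_,left)
state=s2 head=-1 tape=[_]___YX
At halt the head is at cell -1.

-1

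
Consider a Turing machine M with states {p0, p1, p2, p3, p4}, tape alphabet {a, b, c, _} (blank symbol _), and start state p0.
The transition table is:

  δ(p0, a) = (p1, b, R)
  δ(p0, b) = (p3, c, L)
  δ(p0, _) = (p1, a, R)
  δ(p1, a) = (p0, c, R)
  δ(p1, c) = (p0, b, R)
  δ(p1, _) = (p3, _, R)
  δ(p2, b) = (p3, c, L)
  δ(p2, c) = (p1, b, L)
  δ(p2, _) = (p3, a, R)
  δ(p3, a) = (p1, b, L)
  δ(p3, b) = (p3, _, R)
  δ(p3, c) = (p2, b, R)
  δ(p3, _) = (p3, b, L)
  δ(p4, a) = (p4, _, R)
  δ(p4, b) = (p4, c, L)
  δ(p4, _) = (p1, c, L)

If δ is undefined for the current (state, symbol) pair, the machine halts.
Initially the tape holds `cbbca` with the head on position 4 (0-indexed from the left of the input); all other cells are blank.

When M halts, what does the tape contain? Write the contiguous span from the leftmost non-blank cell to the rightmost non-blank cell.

cbb____bbb

p0 | cbbc[a]_____   read a → write b, move R, go to p1
p1 | cbbcb[_]____   read _ → write _, move R, go to p3
p3 | cbbcb_[_]___   read _ → write b, move L, go to p3
p3 | cbbcb[_]b___   read _ → write b, move L, go to p3
p3 | cbbc[b]bb___   read b → write _, move R, go to p3
p3 | cbbc_[b]b___   read b → write _, move R, go to p3
p3 | cbbc__[b]___   read b → write _, move R, go to p3
p3 | cbbc___[_]__   read _ → write b, move L, go to p3
p3 | cbbc__[_]b__   read _ → write b, move L, go to p3
p3 | cbbc_[_]bb__   read _ → write b, move L, go to p3
p3 | cbbc[_]bbb__   read _ → write b, move L, go to p3
p3 | cbb[c]bbbb__   read c → write b, move R, go to p2
p2 | cbbb[b]bbb__   read b → write c, move L, go to p3
p3 | cbb[b]cbbb__   read b → write _, move R, go to p3
p3 | cbb_[c]bbb__   read c → write b, move R, go to p2
p2 | cbb_b[b]bb__   read b → write c, move L, go to p3
p3 | cbb_[b]cbb__   read b → write _, move R, go to p3
p3 | cbb__[c]bb__   read c → write b, move R, go to p2
p2 | cbb__b[b]b__   read b → write c, move L, go to p3
p3 | cbb__[b]cb__   read b → write _, move R, go to p3
p3 | cbb___[c]b__   read c → write b, move R, go to p2
p2 | cbb___b[b]__   read b → write c, move L, go to p3
p3 | cbb___[b]c__   read b → write _, move R, go to p3
p3 | cbb____[c]__   read c → write b, move R, go to p2
p2 | cbb____b[_]_   read _ → write a, move R, go to p3
p3 | cbb____ba[_]   read _ → write b, move L, go to p3
p3 | cbb____b[a]b   read a → write b, move L, go to p1
p1 | cbb____[b]bb
The non-blank tape span at halt is cbb____bbb.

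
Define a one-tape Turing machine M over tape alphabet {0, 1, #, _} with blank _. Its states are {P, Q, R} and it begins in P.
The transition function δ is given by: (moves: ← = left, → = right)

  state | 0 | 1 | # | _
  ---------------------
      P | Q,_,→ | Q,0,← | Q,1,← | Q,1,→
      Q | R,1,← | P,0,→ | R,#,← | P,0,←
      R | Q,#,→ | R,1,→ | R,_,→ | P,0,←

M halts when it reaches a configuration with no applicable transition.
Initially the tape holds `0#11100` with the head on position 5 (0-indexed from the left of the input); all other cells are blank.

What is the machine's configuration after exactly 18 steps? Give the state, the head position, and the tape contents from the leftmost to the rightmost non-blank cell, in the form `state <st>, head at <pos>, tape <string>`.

state Q, head at 3, tape #0111

P | 0#111[0]0   read 0 → write _, move →, go to Q
Q | 0#111_[0]   read 0 → write 1, move ←, go to R
R | 0#111[_]1   read _ → write 0, move ←, go to P
P | 0#11[1]01   read 1 → write 0, move ←, go to Q
Q | 0#1[1]001   read 1 → write 0, move →, go to P
P | 0#10[0]01   read 0 → write _, move →, go to Q
Q | 0#10_[0]1   read 0 → write 1, move ←, go to R
R | 0#10[_]11   read _ → write 0, move ←, go to P
P | 0#1[0]011   read 0 → write _, move →, go to Q
Q | 0#1_[0]11   read 0 → write 1, move ←, go to R
R | 0#1[_]111   read _ → write 0, move ←, go to P
P | 0#[1]0111   read 1 → write 0, move ←, go to Q
Q | 0[#]00111   read # → write #, move ←, go to R
R | [0]#00111   read 0 → write #, move →, go to Q
Q | #[#]00111   read # → write #, move ←, go to R
R | [#]#00111   read # → write _, move →, go to R
R | _[#]00111   read # → write _, move →, go to R
R | __[0]0111   read 0 → write #, move →, go to Q
Q | __#[0]111
After 18 steps: state Q, head at 3, tape #0111.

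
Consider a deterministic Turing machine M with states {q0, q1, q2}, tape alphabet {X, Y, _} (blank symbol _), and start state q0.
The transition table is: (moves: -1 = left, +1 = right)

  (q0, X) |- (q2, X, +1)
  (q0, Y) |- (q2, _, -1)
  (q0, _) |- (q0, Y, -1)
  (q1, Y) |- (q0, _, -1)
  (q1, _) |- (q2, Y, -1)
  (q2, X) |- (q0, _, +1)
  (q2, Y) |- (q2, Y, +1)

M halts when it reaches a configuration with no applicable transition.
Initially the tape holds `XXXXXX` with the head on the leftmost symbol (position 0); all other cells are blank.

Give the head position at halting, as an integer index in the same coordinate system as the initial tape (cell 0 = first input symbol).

state=q0 head=0 tape=[X]XXXXX__   (q0,X)→(q2,X,+1)
state=q2 head=1 tape=X[X]XXXX__   (q2,X)→(q0,_,+1)
state=q0 head=2 tape=X_[X]XXX__   (q0,X)→(q2,X,+1)
state=q2 head=3 tape=X_X[X]XX__   (q2,X)→(q0,_,+1)
state=q0 head=4 tape=X_X_[X]X__   (q0,X)→(q2,X,+1)
state=q2 head=5 tape=X_X_X[X]__   (q2,X)→(q0,_,+1)
state=q0 head=6 tape=X_X_X_[_]_   (q0,_)→(q0,Y,-1)
state=q0 head=5 tape=X_X_X[_]Y_   (q0,_)→(q0,Y,-1)
state=q0 head=4 tape=X_X_[X]YY_   (q0,X)→(q2,X,+1)
state=q2 head=5 tape=X_X_X[Y]Y_   (q2,Y)→(q2,Y,+1)
state=q2 head=6 tape=X_X_XY[Y]_   (q2,Y)→(q2,Y,+1)
state=q2 head=7 tape=X_X_XYY[_]
At halt the head is at cell 7.

7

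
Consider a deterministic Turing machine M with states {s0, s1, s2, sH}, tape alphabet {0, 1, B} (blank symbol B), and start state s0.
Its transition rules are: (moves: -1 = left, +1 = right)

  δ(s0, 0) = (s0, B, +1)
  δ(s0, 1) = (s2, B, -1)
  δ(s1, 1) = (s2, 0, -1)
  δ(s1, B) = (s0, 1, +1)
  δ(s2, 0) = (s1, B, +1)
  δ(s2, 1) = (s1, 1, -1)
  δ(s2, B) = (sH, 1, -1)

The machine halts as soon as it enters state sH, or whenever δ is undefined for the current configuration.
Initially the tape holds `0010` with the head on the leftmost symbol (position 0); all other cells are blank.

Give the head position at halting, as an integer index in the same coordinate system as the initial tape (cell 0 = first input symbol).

state=s0 head=0 tape=[0]010   (s0,0)→(s0,B,+1)
state=s0 head=1 tape=B[0]10   (s0,0)→(s0,B,+1)
state=s0 head=2 tape=BB[1]0   (s0,1)→(s2,B,-1)
state=s2 head=1 tape=B[B]B0   (s2,B)→(sH,1,-1)
state=sH head=0 tape=[B]1B0
At halt the head is at cell 0.

0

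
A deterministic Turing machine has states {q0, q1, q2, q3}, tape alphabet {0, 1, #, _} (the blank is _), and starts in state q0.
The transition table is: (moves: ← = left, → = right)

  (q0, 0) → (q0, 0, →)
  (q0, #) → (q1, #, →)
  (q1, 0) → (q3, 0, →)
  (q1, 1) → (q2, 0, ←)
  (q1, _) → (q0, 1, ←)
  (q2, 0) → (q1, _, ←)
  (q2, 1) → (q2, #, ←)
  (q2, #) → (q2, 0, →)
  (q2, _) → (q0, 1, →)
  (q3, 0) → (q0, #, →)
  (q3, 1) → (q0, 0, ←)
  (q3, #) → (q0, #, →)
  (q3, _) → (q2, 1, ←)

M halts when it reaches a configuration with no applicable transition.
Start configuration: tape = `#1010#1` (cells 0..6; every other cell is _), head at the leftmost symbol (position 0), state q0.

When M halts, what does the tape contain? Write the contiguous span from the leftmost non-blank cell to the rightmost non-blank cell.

1_1010#1

q0 | __[#]1010#1   read # → write #, move →, go to q1
q1 | __#[1]010#1   read 1 → write 0, move ←, go to q2
q2 | __[#]0010#1   read # → write 0, move →, go to q2
q2 | __0[0]010#1   read 0 → write _, move ←, go to q1
q1 | __[0]_010#1   read 0 → write 0, move →, go to q3
q3 | __0[_]010#1   read _ → write 1, move ←, go to q2
q2 | __[0]1010#1   read 0 → write _, move ←, go to q1
q1 | _[_]_1010#1   read _ → write 1, move ←, go to q0
q0 | [_]1_1010#1
The non-blank tape span at halt is 1_1010#1.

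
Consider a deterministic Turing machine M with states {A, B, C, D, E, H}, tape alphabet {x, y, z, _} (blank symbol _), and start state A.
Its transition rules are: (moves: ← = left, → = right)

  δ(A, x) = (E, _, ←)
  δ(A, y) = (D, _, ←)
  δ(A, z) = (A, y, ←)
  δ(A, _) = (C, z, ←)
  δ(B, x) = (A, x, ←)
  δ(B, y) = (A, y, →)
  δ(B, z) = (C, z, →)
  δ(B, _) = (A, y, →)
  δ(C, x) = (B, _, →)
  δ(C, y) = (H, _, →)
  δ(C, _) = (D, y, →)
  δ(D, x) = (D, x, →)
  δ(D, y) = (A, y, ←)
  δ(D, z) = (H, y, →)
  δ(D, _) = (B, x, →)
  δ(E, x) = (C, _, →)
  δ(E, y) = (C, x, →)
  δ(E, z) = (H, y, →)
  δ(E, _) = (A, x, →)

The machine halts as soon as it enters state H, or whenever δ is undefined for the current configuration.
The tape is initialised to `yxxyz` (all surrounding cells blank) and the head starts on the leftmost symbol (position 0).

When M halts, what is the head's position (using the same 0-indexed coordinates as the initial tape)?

state=A head=0 tape=_[y]xxyz_   (A,y)→(D,_,←)
state=D head=-1 tape=[_]_xxyz_   (D,_)→(B,x,→)
state=B head=0 tape=x[_]xxyz_   (B,_)→(A,y,→)
state=A head=1 tape=xy[x]xyz_   (A,x)→(E,_,←)
state=E head=0 tape=x[y]_xyz_   (E,y)→(C,x,→)
state=C head=1 tape=xx[_]xyz_   (C,_)→(D,y,→)
state=D head=2 tape=xxy[x]yz_   (D,x)→(D,x,→)
state=D head=3 tape=xxyx[y]z_   (D,y)→(A,y,←)
state=A head=2 tape=xxy[x]yz_   (A,x)→(E,_,←)
state=E head=1 tape=xx[y]_yz_   (E,y)→(C,x,→)
state=C head=2 tape=xxx[_]yz_   (C,_)→(D,y,→)
state=D head=3 tape=xxxy[y]z_   (D,y)→(A,y,←)
state=A head=2 tape=xxx[y]yz_   (A,y)→(D,_,←)
state=D head=1 tape=xx[x]_yz_   (D,x)→(D,x,→)
state=D head=2 tape=xxx[_]yz_   (D,_)→(B,x,→)
state=B head=3 tape=xxxx[y]z_   (B,y)→(A,y,→)
state=A head=4 tape=xxxxy[z]_   (A,z)→(A,y,←)
state=A head=3 tape=xxxx[y]y_   (A,y)→(D,_,←)
state=D head=2 tape=xxx[x]_y_   (D,x)→(D,x,→)
state=D head=3 tape=xxxx[_]y_   (D,_)→(B,x,→)
state=B head=4 tape=xxxxx[y]_   (B,y)→(A,y,→)
state=A head=5 tape=xxxxxy[_]   (A,_)→(C,z,←)
state=C head=4 tape=xxxxx[y]z   (C,y)→(H,_,→)
state=H head=5 tape=xxxxx_[z]
At halt the head is at cell 5.

5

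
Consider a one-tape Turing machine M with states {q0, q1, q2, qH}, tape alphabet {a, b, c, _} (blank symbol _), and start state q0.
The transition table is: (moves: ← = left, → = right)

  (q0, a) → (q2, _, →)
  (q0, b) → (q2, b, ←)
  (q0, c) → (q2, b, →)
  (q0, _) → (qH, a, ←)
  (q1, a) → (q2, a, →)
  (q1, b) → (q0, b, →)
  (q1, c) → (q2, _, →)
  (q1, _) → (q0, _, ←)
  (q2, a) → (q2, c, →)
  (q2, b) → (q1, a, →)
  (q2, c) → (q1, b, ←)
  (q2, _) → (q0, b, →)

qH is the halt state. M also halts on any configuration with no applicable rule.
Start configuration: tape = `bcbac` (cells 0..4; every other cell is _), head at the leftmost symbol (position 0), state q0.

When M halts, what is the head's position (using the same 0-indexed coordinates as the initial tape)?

5

q0 | _[b]cbac__   read b → write b, move ←, go to q2
q2 | [_]bcbac__   read _ → write b, move →, go to q0
q0 | b[b]cbac__   read b → write b, move ←, go to q2
q2 | [b]bcbac__   read b → write a, move →, go to q1
q1 | a[b]cbac__   read b → write b, move →, go to q0
q0 | ab[c]bac__   read c → write b, move →, go to q2
q2 | abb[b]ac__   read b → write a, move →, go to q1
q1 | abba[a]c__   read a → write a, move →, go to q2
q2 | abbaa[c]__   read c → write b, move ←, go to q1
q1 | abba[a]b__   read a → write a, move →, go to q2
q2 | abbaa[b]__   read b → write a, move →, go to q1
q1 | abbaaa[_]_   read _ → write _, move ←, go to q0
q0 | abbaa[a]__   read a → write _, move →, go to q2
q2 | abbaa_[_]_   read _ → write b, move →, go to q0
q0 | abbaa_b[_]   read _ → write a, move ←, go to qH
qH | abbaa_[b]a
At halt the head is at cell 5.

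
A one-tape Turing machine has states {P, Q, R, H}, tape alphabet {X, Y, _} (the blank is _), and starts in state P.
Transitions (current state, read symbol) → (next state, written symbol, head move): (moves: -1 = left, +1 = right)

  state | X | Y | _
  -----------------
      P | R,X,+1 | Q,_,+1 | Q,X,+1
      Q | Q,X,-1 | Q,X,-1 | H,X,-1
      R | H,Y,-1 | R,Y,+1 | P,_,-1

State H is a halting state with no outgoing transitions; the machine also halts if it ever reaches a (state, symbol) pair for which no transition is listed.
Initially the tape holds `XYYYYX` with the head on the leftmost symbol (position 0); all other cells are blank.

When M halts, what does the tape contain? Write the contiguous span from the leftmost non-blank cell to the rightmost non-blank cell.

P | [X]YYYYX   read X → write X, move +1, go to R
R | X[Y]YYYX   read Y → write Y, move +1, go to R
R | XY[Y]YYX   read Y → write Y, move +1, go to R
R | XYY[Y]YX   read Y → write Y, move +1, go to R
R | XYYY[Y]X   read Y → write Y, move +1, go to R
R | XYYYY[X]   read X → write Y, move -1, go to H
H | XYYY[Y]Y
The non-blank tape span at halt is XYYYYY.

XYYYYY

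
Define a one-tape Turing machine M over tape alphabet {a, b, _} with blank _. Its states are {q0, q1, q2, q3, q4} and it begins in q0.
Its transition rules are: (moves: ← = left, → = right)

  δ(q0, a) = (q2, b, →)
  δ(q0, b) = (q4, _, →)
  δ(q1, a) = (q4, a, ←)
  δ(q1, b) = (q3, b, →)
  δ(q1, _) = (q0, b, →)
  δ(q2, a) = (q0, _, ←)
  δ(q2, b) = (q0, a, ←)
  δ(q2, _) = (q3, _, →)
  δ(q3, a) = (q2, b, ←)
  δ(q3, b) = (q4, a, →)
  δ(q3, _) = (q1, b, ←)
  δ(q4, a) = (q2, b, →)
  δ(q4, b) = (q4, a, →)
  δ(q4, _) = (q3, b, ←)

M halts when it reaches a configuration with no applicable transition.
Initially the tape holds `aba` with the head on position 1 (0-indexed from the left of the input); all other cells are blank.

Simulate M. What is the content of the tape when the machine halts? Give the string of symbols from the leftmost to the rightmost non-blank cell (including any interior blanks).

q0 | a[b]a______   read b → write _, move →, go to q4
q4 | a_[a]______   read a → write b, move →, go to q2
q2 | a_b[_]_____   read _ → write _, move →, go to q3
q3 | a_b_[_]____   read _ → write b, move ←, go to q1
q1 | a_b[_]b____   read _ → write b, move →, go to q0
q0 | a_bb[b]____   read b → write _, move →, go to q4
q4 | a_bb_[_]___   read _ → write b, move ←, go to q3
q3 | a_bb[_]b___   read _ → write b, move ←, go to q1
q1 | a_b[b]bb___   read b → write b, move →, go to q3
q3 | a_bb[b]b___   read b → write a, move →, go to q4
q4 | a_bba[b]___   read b → write a, move →, go to q4
q4 | a_bbaa[_]__   read _ → write b, move ←, go to q3
q3 | a_bba[a]b__   read a → write b, move ←, go to q2
q2 | a_bb[a]bb__   read a → write _, move ←, go to q0
q0 | a_b[b]_bb__   read b → write _, move →, go to q4
q4 | a_b_[_]bb__   read _ → write b, move ←, go to q3
q3 | a_b[_]bbb__   read _ → write b, move ←, go to q1
q1 | a_[b]bbbb__   read b → write b, move →, go to q3
q3 | a_b[b]bbb__   read b → write a, move →, go to q4
q4 | a_ba[b]bb__   read b → write a, move →, go to q4
q4 | a_baa[b]b__   read b → write a, move →, go to q4
q4 | a_baaa[b]__   read b → write a, move →, go to q4
q4 | a_baaaa[_]_   read _ → write b, move ←, go to q3
q3 | a_baaa[a]b_   read a → write b, move ←, go to q2
q2 | a_baa[a]bb_   read a → write _, move ←, go to q0
q0 | a_ba[a]_bb_   read a → write b, move →, go to q2
q2 | a_bab[_]bb_   read _ → write _, move →, go to q3
q3 | a_bab_[b]b_   read b → write a, move →, go to q4
q4 | a_bab_a[b]_   read b → write a, move →, go to q4
q4 | a_bab_aa[_]   read _ → write b, move ←, go to q3
q3 | a_bab_a[a]b   read a → write b, move ←, go to q2
q2 | a_bab_[a]bb   read a → write _, move ←, go to q0
q0 | a_bab[_]_bb
The non-blank tape span at halt is a_bab__bb.

a_bab__bb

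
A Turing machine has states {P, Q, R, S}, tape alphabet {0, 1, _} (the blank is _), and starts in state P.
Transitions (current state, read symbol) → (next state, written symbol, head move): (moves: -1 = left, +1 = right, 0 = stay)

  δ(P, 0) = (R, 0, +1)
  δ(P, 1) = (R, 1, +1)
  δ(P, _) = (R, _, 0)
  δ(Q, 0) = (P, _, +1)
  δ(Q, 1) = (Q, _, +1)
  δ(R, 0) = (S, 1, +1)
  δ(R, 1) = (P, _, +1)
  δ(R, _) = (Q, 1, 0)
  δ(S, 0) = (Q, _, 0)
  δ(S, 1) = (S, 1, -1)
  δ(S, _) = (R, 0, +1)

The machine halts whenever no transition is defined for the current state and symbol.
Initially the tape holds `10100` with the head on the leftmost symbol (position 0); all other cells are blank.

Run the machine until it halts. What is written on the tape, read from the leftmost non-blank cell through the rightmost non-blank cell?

state=P head=0 tape=_[1]0100___   (P,1)→(R,1,+1)
state=R head=1 tape=_1[0]100___   (R,0)→(S,1,+1)
state=S head=2 tape=_11[1]00___   (S,1)→(S,1,-1)
state=S head=1 tape=_1[1]100___   (S,1)→(S,1,-1)
state=S head=0 tape=_[1]1100___   (S,1)→(S,1,-1)
state=S head=-1 tape=[_]11100___   (S,_)→(R,0,+1)
state=R head=0 tape=0[1]1100___   (R,1)→(P,_,+1)
state=P head=1 tape=0_[1]100___   (P,1)→(R,1,+1)
state=R head=2 tape=0_1[1]00___   (R,1)→(P,_,+1)
state=P head=3 tape=0_1_[0]0___   (P,0)→(R,0,+1)
state=R head=4 tape=0_1_0[0]___   (R,0)→(S,1,+1)
state=S head=5 tape=0_1_01[_]__   (S,_)→(R,0,+1)
state=R head=6 tape=0_1_010[_]_   (R,_)→(Q,1,0)
state=Q head=6 tape=0_1_010[1]_   (Q,1)→(Q,_,+1)
state=Q head=7 tape=0_1_010_[_]
The non-blank tape span at halt is 0_1_010.

0_1_010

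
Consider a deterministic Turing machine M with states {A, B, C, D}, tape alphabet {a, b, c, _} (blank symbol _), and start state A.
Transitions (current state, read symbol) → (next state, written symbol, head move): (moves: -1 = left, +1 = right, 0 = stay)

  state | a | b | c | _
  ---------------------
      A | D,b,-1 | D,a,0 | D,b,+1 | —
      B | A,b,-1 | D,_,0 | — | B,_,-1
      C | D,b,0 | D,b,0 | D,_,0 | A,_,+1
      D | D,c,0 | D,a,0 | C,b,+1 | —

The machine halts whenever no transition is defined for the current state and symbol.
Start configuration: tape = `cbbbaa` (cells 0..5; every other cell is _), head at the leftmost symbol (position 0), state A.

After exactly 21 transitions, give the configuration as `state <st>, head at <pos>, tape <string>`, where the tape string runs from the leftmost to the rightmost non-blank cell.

A | [c]bbbaa__   read c → write b, move +1, go to D
D | b[b]bbaa__   read b → write a, move 0, go to D
D | b[a]bbaa__   read a → write c, move 0, go to D
D | b[c]bbaa__   read c → write b, move +1, go to C
C | bb[b]baa__   read b → write b, move 0, go to D
D | bb[b]baa__   read b → write a, move 0, go to D
D | bb[a]baa__   read a → write c, move 0, go to D
D | bb[c]baa__   read c → write b, move +1, go to C
C | bbb[b]aa__   read b → write b, move 0, go to D
D | bbb[b]aa__   read b → write a, move 0, go to D
D | bbb[a]aa__   read a → write c, move 0, go to D
D | bbb[c]aa__   read c → write b, move +1, go to C
C | bbbb[a]a__   read a → write b, move 0, go to D
D | bbbb[b]a__   read b → write a, move 0, go to D
D | bbbb[a]a__   read a → write c, move 0, go to D
D | bbbb[c]a__   read c → write b, move +1, go to C
C | bbbbb[a]__   read a → write b, move 0, go to D
D | bbbbb[b]__   read b → write a, move 0, go to D
D | bbbbb[a]__   read a → write c, move 0, go to D
D | bbbbb[c]__   read c → write b, move +1, go to C
C | bbbbbb[_]_   read _ → write _, move +1, go to A
A | bbbbbb_[_]
After 21 steps: state A, head at 7, tape bbbbbb.

state A, head at 7, tape bbbbbb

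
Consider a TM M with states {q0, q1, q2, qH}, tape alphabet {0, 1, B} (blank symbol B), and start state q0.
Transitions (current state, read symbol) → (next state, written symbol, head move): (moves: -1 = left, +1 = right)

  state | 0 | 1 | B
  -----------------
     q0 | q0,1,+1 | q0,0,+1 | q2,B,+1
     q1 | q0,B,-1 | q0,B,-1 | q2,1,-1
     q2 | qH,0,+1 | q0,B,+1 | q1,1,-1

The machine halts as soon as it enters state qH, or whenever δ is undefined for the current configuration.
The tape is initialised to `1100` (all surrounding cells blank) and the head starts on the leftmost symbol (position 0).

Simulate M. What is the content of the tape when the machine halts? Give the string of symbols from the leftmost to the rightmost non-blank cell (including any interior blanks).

001B0011

q0 | [1]100BBBB   read 1 → write 0, move +1, go to q0
q0 | 0[1]00BBBB   read 1 → write 0, move +1, go to q0
q0 | 00[0]0BBBB   read 0 → write 1, move +1, go to q0
q0 | 001[0]BBBB   read 0 → write 1, move +1, go to q0
q0 | 0011[B]BBB   read B → write B, move +1, go to q2
q2 | 0011B[B]BB   read B → write 1, move -1, go to q1
q1 | 0011[B]1BB   read B → write 1, move -1, go to q2
q2 | 001[1]11BB   read 1 → write B, move +1, go to q0
q0 | 001B[1]1BB   read 1 → write 0, move +1, go to q0
q0 | 001B0[1]BB   read 1 → write 0, move +1, go to q0
q0 | 001B00[B]B   read B → write B, move +1, go to q2
q2 | 001B00B[B]   read B → write 1, move -1, go to q1
q1 | 001B00[B]1   read B → write 1, move -1, go to q2
q2 | 001B0[0]11   read 0 → write 0, move +1, go to qH
qH | 001B00[1]1
The non-blank tape span at halt is 001B0011.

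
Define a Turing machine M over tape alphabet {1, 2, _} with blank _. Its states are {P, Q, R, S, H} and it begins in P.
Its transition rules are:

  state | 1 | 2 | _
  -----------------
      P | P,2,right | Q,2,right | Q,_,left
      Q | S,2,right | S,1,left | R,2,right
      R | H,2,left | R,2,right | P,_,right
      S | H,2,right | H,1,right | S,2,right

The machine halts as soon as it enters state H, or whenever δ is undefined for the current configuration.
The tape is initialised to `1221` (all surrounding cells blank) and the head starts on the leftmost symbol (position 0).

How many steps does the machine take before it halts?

4

state=P head=0 tape=[1]221   (P,1)→(P,2,right)
state=P head=1 tape=2[2]21   (P,2)→(Q,2,right)
state=Q head=2 tape=22[2]1   (Q,2)→(S,1,left)
state=S head=1 tape=2[2]11   (S,2)→(H,1,right)
state=H head=2 tape=21[1]1
M halts after 4 transitions.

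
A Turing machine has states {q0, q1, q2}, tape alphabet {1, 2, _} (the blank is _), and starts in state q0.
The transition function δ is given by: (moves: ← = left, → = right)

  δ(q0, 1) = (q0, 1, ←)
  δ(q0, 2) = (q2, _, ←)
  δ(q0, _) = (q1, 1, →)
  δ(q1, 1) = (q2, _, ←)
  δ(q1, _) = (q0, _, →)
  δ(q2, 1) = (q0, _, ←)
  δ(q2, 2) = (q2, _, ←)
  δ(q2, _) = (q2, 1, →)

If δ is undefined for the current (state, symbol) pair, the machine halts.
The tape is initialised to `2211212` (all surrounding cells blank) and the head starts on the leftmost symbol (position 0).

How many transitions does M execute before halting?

24

q0 | ___[2]211212   read 2 → write _, move ←, go to q2
q2 | __[_]_211212   read _ → write 1, move →, go to q2
q2 | __1[_]211212   read _ → write 1, move →, go to q2
q2 | __11[2]11212   read 2 → write _, move ←, go to q2
q2 | __1[1]_11212   read 1 → write _, move ←, go to q0
q0 | __[1]__11212   read 1 → write 1, move ←, go to q0
q0 | _[_]1__11212   read _ → write 1, move →, go to q1
q1 | _1[1]__11212   read 1 → write _, move ←, go to q2
q2 | _[1]___11212   read 1 → write _, move ←, go to q0
q0 | [_]____11212   read _ → write 1, move →, go to q1
q1 | 1[_]___11212   read _ → write _, move →, go to q0
q0 | 1_[_]__11212   read _ → write 1, move →, go to q1
q1 | 1_1[_]_11212   read _ → write _, move →, go to q0
q0 | 1_1_[_]11212   read _ → write 1, move →, go to q1
q1 | 1_1_1[1]1212   read 1 → write _, move ←, go to q2
q2 | 1_1_[1]_1212   read 1 → write _, move ←, go to q0
q0 | 1_1[_]__1212   read _ → write 1, move →, go to q1
q1 | 1_11[_]_1212   read _ → write _, move →, go to q0
q0 | 1_11_[_]1212   read _ → write 1, move →, go to q1
q1 | 1_11_1[1]212   read 1 → write _, move ←, go to q2
q2 | 1_11_[1]_212   read 1 → write _, move ←, go to q0
q0 | 1_11[_]__212   read _ → write 1, move →, go to q1
q1 | 1_111[_]_212   read _ → write _, move →, go to q0
q0 | 1_111_[_]212   read _ → write 1, move →, go to q1
q1 | 1_111_1[2]12
M halts after 24 transitions.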